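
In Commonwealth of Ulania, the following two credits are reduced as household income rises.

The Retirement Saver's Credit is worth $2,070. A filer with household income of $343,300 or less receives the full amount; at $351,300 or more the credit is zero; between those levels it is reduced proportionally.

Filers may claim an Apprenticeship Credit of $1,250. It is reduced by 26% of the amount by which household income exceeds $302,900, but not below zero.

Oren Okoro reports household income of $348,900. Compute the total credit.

$621

Retirement Saver's Credit: $348,900 is $5,600 into a $8,000 phase-out range, leaving 2,400/8,000 of the credit: $2,070 × 2,400/8,000 = $621.
Apprenticeship Credit: 26% of the $46,000 excess over $302,900 is $11,960 ≥ base, so the credit is $0.
Total: $621 + $0 = $621.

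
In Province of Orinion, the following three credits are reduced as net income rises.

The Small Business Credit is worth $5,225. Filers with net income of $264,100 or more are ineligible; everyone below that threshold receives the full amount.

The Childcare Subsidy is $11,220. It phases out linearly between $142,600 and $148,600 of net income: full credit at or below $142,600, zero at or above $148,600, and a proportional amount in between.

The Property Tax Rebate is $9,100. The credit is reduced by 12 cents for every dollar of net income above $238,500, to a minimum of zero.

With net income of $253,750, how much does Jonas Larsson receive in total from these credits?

$12,495

Small Business Credit: $253,750 is below the $264,100 cutoff, so the full $5,225 applies.
Childcare Subsidy: $253,750 is at or above $148,600, so the credit is $0.
Property Tax Rebate: 12% of the $15,250 excess over $238,500 is $1,830; credit = $9,100 − $1,830 = $7,270.
Total: $5,225 + $0 + $7,270 = $12,495.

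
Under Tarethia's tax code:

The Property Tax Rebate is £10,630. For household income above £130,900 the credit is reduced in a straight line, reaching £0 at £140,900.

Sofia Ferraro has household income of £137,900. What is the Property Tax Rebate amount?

Property Tax Rebate: £137,900 is £7,000 into a £10,000 phase-out range, leaving 3,000/10,000 of the credit: £10,630 × 3,000/10,000 = £3,189.

£3,189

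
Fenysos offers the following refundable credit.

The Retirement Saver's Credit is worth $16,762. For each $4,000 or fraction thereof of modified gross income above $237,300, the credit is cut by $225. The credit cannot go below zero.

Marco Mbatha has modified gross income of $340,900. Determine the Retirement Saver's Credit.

Retirement Saver's Credit: income exceeds $237,300 by $103,600, which is 26 full-or-partial $4,000 increments; reduction = 26 × $225 = $5,850, leaving $10,912.

$10,912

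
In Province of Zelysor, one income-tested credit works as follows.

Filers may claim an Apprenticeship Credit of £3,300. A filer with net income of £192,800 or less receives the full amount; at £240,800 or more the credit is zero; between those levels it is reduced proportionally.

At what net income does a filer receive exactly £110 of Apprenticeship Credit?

£239,200

£110 is 110/3,300 of the full £3,300, so 3,190/3,300 of the £48,000 range has been used: income = £192,800 + £48,000 × 3,190/3,300 = £239,200.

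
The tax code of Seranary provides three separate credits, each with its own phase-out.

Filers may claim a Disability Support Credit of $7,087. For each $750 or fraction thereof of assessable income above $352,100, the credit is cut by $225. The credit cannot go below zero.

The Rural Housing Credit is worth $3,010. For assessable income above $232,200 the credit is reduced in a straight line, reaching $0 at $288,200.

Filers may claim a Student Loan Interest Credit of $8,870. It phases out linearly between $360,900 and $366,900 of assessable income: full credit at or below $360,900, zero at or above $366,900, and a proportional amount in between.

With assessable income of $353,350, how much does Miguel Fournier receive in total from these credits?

Disability Support Credit: income exceeds $352,100 by $1,250, which is 2 full-or-partial $750 increments; reduction = 2 × $225 = $450, leaving $6,637.
Rural Housing Credit: $353,350 is at or above $288,200, so the credit is $0.
Student Loan Interest Credit: $353,350 is at or below the $360,900 threshold, so the full $8,870 applies.
Total: $6,637 + $0 + $8,870 = $15,507.

$15,507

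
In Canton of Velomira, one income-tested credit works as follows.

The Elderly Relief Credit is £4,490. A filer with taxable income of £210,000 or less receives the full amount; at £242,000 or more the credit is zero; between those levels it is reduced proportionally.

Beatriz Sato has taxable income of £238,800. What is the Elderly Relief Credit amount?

£449

Elderly Relief Credit: £238,800 is £28,800 into a £32,000 phase-out range, leaving 3,200/32,000 of the credit: £4,490 × 3,200/32,000 = £449.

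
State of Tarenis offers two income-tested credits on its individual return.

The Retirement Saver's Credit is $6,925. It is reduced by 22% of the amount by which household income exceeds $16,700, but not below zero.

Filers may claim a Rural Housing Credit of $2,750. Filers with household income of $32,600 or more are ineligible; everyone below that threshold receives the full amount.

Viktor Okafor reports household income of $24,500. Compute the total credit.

$7,959

Retirement Saver's Credit: 22% of the $7,800 excess over $16,700 is $1,716; credit = $6,925 − $1,716 = $5,209.
Rural Housing Credit: $24,500 is below the $32,600 cutoff, so the full $2,750 applies.
Total: $5,209 + $2,750 = $7,959.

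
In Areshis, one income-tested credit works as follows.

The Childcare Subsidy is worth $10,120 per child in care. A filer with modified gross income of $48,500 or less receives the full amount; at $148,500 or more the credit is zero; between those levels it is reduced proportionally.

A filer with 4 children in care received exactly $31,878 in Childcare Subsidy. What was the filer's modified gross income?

Full credit = 4 × $10,120 = $40,480.
$31,878 is 31,878/40,480 of the full $40,480, so 8,602/40,480 of the $100,000 range has been used: income = $48,500 + $100,000 × 8,602/40,480 = $69,750.

$69,750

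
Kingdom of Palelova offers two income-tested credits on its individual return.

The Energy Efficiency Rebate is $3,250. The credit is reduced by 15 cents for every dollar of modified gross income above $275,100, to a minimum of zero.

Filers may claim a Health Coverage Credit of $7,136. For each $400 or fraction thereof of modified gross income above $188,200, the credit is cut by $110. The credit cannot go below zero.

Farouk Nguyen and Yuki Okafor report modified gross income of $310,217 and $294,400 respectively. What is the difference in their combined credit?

Farouk ($310,217): Energy Efficiency Rebate: 15% of the $35,117 excess over $275,100 is $5,267.55 ≥ base, so the credit is $0. Health Coverage Credit: income exceeds $188,200 by $122,017 → 306 increments × $110 = $33,660 ≥ base, so the credit is $0. total $0 + $0 = $0
Yuki ($294,400): Energy Efficiency Rebate: 15% of the $19,300 excess over $275,100 is $2,895; credit = $3,250 − $2,895 = $355. Health Coverage Credit: income exceeds $188,200 by $106,200 → 266 increments × $110 = $29,260 ≥ base, so the credit is $0. total $355 + $0 = $355
Difference: |$0 − $355| = $355.

$355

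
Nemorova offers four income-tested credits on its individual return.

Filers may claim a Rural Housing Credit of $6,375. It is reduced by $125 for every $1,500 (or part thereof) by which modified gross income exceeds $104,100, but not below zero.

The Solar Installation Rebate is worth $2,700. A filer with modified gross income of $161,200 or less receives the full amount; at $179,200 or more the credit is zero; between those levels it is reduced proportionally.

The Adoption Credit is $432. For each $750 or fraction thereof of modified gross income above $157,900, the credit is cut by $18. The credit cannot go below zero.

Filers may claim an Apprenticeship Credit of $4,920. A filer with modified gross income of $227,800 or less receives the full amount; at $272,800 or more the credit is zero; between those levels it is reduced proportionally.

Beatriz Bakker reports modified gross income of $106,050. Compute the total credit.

Rural Housing Credit: income exceeds $104,100 by $1,950, which is 2 full-or-partial $1,500 increments; reduction = 2 × $125 = $250, leaving $6,125.
Solar Installation Rebate: $106,050 is at or below the $161,200 threshold, so the full $2,700 applies.
Adoption Credit: $106,050 is at or below the $157,900 threshold, so the full $432 applies.
Apprenticeship Credit: $106,050 is at or below the $227,800 threshold, so the full $4,920 applies.
Total: $6,125 + $2,700 + $432 + $4,920 = $14,177.

$14,177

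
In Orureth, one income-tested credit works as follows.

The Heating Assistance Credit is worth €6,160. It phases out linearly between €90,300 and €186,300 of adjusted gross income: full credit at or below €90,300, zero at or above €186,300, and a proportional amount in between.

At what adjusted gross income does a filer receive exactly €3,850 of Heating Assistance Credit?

€126,300

€3,850 is 3,850/6,160 of the full €6,160, so 2,310/6,160 of the €96,000 range has been used: income = €90,300 + €96,000 × 2,310/6,160 = €126,300.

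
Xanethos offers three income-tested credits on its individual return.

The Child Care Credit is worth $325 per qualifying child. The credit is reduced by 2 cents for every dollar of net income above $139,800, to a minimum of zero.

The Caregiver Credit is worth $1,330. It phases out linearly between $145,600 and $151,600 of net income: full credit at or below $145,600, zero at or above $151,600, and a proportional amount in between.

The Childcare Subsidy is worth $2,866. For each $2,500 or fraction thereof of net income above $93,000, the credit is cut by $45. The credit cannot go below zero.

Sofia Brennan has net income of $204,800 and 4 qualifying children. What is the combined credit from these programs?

$841

Child Care Credit: base = 4 × $325 = $1,300. 2% of the $65,000 excess over $139,800 is $1,300 ≥ base, so the credit is $0.
Caregiver Credit: $204,800 is at or above $151,600, so the credit is $0.
Childcare Subsidy: income exceeds $93,000 by $111,800, which is 45 full-or-partial $2,500 increments; reduction = 45 × $45 = $2,025, leaving $841.
Total: $0 + $0 + $841 = $841.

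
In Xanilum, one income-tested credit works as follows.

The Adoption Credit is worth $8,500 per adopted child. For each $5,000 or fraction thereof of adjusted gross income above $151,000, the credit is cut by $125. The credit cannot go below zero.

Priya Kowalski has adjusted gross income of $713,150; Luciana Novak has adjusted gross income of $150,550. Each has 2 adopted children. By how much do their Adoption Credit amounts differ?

$14,125

Priya ($713,150): Adoption Credit: base = 2 × $8,500 = $17,000. income exceeds $151,000 by $562,150, which is 113 full-or-partial $5,000 increments; reduction = 113 × $125 = $14,125, leaving $2,875.
Luciana ($150,550): Adoption Credit: base = 2 × $8,500 = $17,000. $150,550 is at or below the $151,000 threshold, so the full $17,000 applies.
Difference: |$2,875 − $17,000| = $14,125.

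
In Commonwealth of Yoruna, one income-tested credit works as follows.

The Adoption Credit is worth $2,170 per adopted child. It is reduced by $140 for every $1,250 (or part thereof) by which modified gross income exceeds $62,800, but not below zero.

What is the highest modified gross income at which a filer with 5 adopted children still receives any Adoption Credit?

$159,050

Full credit = 5 × $2,170 = $10,850.
After 77 increments the reduction is 77 × $140 = $10,780, leaving $70; one more increment wipes it out. Increment 77 ends at excess 77 × $1,250 = $96,250, so the highest qualifying income is $62,800 + $96,250 = $159,050.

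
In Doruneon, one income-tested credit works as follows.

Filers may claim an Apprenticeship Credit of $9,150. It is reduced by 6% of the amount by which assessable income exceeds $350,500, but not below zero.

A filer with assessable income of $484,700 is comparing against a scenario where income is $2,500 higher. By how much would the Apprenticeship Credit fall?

At $484,700 — 6% of the $134,200 excess over $350,500 is $8,052; credit = $9,150 − $8,052 = $1,098.
At $487,200 — 6% of the $136,700 excess over $350,500 is $8,202; credit = $9,150 − $8,202 = $948.
Lost: $1,098 − $948 = $150.

$150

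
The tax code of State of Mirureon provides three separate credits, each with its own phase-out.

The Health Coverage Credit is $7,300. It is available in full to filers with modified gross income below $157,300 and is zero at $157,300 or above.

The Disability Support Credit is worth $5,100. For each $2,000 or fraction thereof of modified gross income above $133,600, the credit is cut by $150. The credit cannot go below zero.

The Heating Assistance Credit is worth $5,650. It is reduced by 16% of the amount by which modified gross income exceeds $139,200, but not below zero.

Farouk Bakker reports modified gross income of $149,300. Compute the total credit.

Health Coverage Credit: $149,300 is below the $157,300 cutoff, so the full $7,300 applies.
Disability Support Credit: income exceeds $133,600 by $15,700, which is 8 full-or-partial $2,000 increments; reduction = 8 × $150 = $1,200, leaving $3,900.
Heating Assistance Credit: 16% of the $10,100 excess over $139,200 is $1,616; credit = $5,650 − $1,616 = $4,034.
Total: $7,300 + $3,900 + $4,034 = $15,234.

$15,234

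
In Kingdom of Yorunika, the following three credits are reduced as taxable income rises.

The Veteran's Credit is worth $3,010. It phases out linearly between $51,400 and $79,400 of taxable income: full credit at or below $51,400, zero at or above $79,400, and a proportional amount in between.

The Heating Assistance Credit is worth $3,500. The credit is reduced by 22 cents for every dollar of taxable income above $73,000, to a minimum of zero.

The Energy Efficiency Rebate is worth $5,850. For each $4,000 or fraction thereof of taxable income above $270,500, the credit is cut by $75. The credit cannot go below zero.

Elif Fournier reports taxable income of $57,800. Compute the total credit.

$11,672

Veteran's Credit: $57,800 is $6,400 into a $28,000 phase-out range, leaving 21,600/28,000 of the credit: $3,010 × 21,600/28,000 = $2,322.
Heating Assistance Credit: $57,800 is at or below the $73,000 threshold, so the full $3,500 applies.
Energy Efficiency Rebate: $57,800 is at or below the $270,500 threshold, so the full $5,850 applies.
Total: $2,322 + $3,500 + $5,850 = $11,672.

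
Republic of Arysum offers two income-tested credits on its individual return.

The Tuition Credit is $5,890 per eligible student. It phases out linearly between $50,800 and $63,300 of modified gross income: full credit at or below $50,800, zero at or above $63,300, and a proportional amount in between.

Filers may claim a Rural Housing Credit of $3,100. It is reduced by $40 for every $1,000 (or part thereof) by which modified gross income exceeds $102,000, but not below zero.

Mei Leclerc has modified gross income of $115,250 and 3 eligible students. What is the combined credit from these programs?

Tuition Credit: base = 3 × $5,890 = $17,670. $115,250 is at or above $63,300, so the credit is $0.
Rural Housing Credit: income exceeds $102,000 by $13,250, which is 14 full-or-partial $1,000 increments; reduction = 14 × $40 = $560, leaving $2,540.
Total: $0 + $2,540 = $2,540.

$2,540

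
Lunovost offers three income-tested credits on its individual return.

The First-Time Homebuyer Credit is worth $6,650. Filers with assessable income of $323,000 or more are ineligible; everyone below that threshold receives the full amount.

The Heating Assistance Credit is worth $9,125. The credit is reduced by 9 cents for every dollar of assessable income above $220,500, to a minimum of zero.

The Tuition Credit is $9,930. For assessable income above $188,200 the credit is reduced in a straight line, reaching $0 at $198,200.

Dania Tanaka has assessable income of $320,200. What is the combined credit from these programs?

First-Time Homebuyer Credit: $320,200 is below the $323,000 cutoff, so the full $6,650 applies.
Heating Assistance Credit: 9% of the $99,700 excess over $220,500 is $8,973; credit = $9,125 − $8,973 = $152.
Tuition Credit: $320,200 is at or above $198,200, so the credit is $0.
Total: $6,650 + $152 + $0 = $6,802.

$6,802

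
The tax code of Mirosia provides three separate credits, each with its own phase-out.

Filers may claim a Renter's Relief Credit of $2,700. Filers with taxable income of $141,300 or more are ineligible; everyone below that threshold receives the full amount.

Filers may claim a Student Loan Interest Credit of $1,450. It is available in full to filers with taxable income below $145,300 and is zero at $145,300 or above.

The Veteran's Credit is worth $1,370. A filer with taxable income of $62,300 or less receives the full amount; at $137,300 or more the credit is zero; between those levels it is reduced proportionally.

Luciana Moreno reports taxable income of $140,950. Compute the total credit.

$4,150

Renter's Relief Credit: $140,950 is below the $141,300 cutoff, so the full $2,700 applies.
Student Loan Interest Credit: $140,950 is below the $145,300 cutoff, so the full $1,450 applies.
Veteran's Credit: $140,950 is at or above $137,300, so the credit is $0.
Total: $2,700 + $1,450 + $0 = $4,150.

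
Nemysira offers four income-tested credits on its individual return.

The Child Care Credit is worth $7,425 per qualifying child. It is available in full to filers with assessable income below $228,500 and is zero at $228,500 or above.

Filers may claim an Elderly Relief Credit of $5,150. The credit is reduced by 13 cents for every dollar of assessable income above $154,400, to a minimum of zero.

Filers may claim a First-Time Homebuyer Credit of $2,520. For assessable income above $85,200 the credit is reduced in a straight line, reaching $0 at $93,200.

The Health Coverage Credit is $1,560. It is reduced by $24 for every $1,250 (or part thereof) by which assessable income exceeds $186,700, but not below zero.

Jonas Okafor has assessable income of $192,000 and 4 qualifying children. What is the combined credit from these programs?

$31,402

Child Care Credit: base = 4 × $7,425 = $29,700. $192,000 is below the $228,500 cutoff, so the full $29,700 applies.
Elderly Relief Credit: 13% of the $37,600 excess over $154,400 is $4,888; credit = $5,150 − $4,888 = $262.
First-Time Homebuyer Credit: $192,000 is at or above $93,200, so the credit is $0.
Health Coverage Credit: income exceeds $186,700 by $5,300, which is 5 full-or-partial $1,250 increments; reduction = 5 × $24 = $120, leaving $1,440.
Total: $29,700 + $262 + $0 + $1,440 = $31,402.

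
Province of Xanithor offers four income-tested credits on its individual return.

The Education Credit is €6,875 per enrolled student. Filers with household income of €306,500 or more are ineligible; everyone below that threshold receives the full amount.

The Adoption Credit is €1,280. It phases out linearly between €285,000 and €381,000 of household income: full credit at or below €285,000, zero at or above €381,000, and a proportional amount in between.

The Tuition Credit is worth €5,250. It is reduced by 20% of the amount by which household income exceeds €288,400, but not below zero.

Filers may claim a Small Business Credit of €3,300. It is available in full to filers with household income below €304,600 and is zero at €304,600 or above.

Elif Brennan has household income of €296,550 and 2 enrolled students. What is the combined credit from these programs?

€21,796

Education Credit: base = 2 × €6,875 = €13,750. €296,550 is below the €306,500 cutoff, so the full €13,750 applies.
Adoption Credit: €296,550 is €11,550 into a €96,000 phase-out range, leaving 84,450/96,000 of the credit: €1,280 × 84,450/96,000 = €1,126.
Tuition Credit: 20% of the €8,150 excess over €288,400 is €1,630; credit = €5,250 − €1,630 = €3,620.
Small Business Credit: €296,550 is below the €304,600 cutoff, so the full €3,300 applies.
Total: €13,750 + €1,126 + €3,620 + €3,300 = €21,796.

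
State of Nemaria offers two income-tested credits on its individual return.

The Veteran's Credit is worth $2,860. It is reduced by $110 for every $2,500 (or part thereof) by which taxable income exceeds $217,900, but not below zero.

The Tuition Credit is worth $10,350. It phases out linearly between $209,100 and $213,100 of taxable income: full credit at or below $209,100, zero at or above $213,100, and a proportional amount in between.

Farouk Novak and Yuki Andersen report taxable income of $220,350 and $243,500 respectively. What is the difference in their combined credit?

Farouk ($220,350): Veteran's Credit: income exceeds $217,900 by $2,450, which is 1 full-or-partial $2,500 increment; reduction = 1 × $110 = $110, leaving $2,750. Tuition Credit: $220,350 is at or above $213,100, so the credit is $0. total $2,750 + $0 = $2,750
Yuki ($243,500): Veteran's Credit: income exceeds $217,900 by $25,600, which is 11 full-or-partial $2,500 increments; reduction = 11 × $110 = $1,210, leaving $1,650. Tuition Credit: $243,500 is at or above $213,100, so the credit is $0. total $1,650 + $0 = $1,650
Difference: |$2,750 − $1,650| = $1,100.

$1,100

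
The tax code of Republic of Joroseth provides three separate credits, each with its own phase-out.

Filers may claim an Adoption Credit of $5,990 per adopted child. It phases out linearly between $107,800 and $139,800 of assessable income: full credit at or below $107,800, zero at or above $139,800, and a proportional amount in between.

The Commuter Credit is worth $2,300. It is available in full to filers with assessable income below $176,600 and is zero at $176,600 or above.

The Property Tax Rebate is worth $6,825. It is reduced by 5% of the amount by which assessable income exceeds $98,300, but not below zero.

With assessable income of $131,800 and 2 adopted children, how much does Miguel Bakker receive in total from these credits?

Adoption Credit: base = 2 × $5,990 = $11,980. $131,800 is $24,000 into a $32,000 phase-out range, leaving 8,000/32,000 of the credit: $11,980 × 8,000/32,000 = $2,995.
Commuter Credit: $131,800 is below the $176,600 cutoff, so the full $2,300 applies.
Property Tax Rebate: 5% of the $33,500 excess over $98,300 is $1,675; credit = $6,825 − $1,675 = $5,150.
Total: $2,995 + $2,300 + $5,150 = $10,445.

$10,445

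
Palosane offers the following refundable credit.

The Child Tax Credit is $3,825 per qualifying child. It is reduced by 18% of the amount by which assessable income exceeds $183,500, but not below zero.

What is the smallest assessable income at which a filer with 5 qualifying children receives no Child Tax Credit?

$289,750

Full credit = 5 × $3,825 = $19,125.
The credit falls by 18% of each dollar above $183,500, so it reaches zero when the excess is $19,125 / 18% = $106,250: income = $183,500 + $106,250 = $289,750.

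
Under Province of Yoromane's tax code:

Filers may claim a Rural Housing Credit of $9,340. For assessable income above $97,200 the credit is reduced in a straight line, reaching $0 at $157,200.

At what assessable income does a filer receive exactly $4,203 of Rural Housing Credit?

$4,203 is 4,203/9,340 of the full $9,340, so 5,137/9,340 of the $60,000 range has been used: income = $97,200 + $60,000 × 5,137/9,340 = $130,200.

$130,200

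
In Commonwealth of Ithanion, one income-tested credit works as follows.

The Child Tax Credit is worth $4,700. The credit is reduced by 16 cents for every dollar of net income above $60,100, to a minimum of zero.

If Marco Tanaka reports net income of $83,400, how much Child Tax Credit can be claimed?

$972

Child Tax Credit: 16% of the $23,300 excess over $60,100 is $3,728; credit = $4,700 − $3,728 = $972.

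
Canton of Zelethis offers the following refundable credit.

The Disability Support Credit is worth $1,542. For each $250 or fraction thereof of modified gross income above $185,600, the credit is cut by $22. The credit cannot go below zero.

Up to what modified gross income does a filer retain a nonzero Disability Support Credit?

$203,100

After 70 increments the reduction is 70 × $22 = $1,540, leaving $2; one more increment wipes it out. Increment 70 ends at excess 70 × $250 = $17,500, so the highest qualifying income is $185,600 + $17,500 = $203,100.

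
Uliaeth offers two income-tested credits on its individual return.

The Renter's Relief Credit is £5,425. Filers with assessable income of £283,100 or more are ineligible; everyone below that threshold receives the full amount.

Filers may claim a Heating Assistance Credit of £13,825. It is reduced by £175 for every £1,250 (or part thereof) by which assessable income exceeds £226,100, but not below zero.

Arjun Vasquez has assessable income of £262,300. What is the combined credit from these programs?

£14,175

Renter's Relief Credit: £262,300 is below the £283,100 cutoff, so the full £5,425 applies.
Heating Assistance Credit: income exceeds £226,100 by £36,200, which is 29 full-or-partial £1,250 increments; reduction = 29 × £175 = £5,075, leaving £8,750.
Total: £5,425 + £8,750 = £14,175.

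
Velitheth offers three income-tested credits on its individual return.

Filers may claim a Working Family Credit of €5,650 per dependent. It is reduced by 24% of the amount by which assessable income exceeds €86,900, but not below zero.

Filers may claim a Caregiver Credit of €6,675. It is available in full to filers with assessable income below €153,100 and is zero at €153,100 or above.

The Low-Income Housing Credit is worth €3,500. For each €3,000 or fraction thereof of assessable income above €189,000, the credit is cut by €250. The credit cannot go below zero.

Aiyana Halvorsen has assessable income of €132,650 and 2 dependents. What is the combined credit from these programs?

€10,495

Working Family Credit: base = 2 × €5,650 = €11,300. 24% of the €45,750 excess over €86,900 is €10,980; credit = €11,300 − €10,980 = €320.
Caregiver Credit: €132,650 is below the €153,100 cutoff, so the full €6,675 applies.
Low-Income Housing Credit: €132,650 is at or below the €189,000 threshold, so the full €3,500 applies.
Total: €320 + €6,675 + €3,500 = €10,495.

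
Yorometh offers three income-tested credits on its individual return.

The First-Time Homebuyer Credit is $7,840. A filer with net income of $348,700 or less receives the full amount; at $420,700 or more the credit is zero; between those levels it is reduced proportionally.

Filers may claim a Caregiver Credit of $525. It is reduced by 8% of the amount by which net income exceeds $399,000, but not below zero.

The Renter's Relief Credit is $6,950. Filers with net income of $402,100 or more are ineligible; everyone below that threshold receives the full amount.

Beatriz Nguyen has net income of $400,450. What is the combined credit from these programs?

First-Time Homebuyer Credit: $400,450 is $51,750 into a $72,000 phase-out range, leaving 20,250/72,000 of the credit: $7,840 × 20,250/72,000 = $2,205.
Caregiver Credit: 8% of the $1,450 excess over $399,000 is $116; credit = $525 − $116 = $409.
Renter's Relief Credit: $400,450 is below the $402,100 cutoff, so the full $6,950 applies.
Total: $2,205 + $409 + $6,950 = $9,564.

$9,564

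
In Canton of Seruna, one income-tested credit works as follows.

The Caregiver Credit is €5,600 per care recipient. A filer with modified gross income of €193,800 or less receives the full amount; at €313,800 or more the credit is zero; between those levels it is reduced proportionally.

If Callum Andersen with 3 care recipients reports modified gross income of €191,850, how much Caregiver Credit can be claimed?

Caregiver Credit: base = 3 × €5,600 = €16,800. €191,850 is at or below the €193,800 threshold, so the full €16,800 applies.

€16,800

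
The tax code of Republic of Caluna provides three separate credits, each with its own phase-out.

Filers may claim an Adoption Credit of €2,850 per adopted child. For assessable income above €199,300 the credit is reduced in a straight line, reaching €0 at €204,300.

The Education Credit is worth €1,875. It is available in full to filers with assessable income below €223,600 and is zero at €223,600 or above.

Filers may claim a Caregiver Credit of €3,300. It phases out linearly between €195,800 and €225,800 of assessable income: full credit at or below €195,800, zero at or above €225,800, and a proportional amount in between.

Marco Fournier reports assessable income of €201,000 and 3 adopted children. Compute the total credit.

€10,246

Adoption Credit: base = 3 × €2,850 = €8,550. €201,000 is €1,700 into a €5,000 phase-out range, leaving 3,300/5,000 of the credit: €8,550 × 3,300/5,000 = €5,643.
Education Credit: €201,000 is below the €223,600 cutoff, so the full €1,875 applies.
Caregiver Credit: €201,000 is €5,200 into a €30,000 phase-out range, leaving 24,800/30,000 of the credit: €3,300 × 24,800/30,000 = €2,728.
Total: €5,643 + €1,875 + €2,728 = €10,246.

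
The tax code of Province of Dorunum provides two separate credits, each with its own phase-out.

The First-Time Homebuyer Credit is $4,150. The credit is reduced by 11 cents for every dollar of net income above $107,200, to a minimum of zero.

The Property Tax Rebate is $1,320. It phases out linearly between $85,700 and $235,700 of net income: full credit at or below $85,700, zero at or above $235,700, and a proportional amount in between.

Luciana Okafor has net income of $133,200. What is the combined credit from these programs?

First-Time Homebuyer Credit: 11% of the $26,000 excess over $107,200 is $2,860; credit = $4,150 − $2,860 = $1,290.
Property Tax Rebate: $133,200 is $47,500 into a $150,000 phase-out range, leaving 102,500/150,000 of the credit: $1,320 × 102,500/150,000 = $902.
Total: $1,290 + $902 = $2,192.

$2,192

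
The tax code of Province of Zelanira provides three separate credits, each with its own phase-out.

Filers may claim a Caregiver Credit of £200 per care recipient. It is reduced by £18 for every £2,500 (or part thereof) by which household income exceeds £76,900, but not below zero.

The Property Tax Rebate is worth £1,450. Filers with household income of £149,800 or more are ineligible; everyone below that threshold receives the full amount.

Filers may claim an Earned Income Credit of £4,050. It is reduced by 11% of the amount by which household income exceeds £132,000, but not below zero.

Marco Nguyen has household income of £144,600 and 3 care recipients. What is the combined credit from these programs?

£4,210

Caregiver Credit: base = 3 × £200 = £600. income exceeds £76,900 by £67,700, which is 28 full-or-partial £2,500 increments; reduction = 28 × £18 = £504, leaving £96.
Property Tax Rebate: £144,600 is below the £149,800 cutoff, so the full £1,450 applies.
Earned Income Credit: 11% of the £12,600 excess over £132,000 is £1,386; credit = £4,050 − £1,386 = £2,664.
Total: £96 + £1,450 + £2,664 = £4,210.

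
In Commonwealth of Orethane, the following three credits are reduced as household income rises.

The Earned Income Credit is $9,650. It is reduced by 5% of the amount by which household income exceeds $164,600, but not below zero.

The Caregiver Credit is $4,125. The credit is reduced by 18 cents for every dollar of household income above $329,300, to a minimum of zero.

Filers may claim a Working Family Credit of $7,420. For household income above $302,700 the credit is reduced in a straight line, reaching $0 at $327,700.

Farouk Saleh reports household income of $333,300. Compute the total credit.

Earned Income Credit: 5% of the $168,700 excess over $164,600 is $8,435; credit = $9,650 − $8,435 = $1,215.
Caregiver Credit: 18% of the $4,000 excess over $329,300 is $720; credit = $4,125 − $720 = $3,405.
Working Family Credit: $333,300 is at or above $327,700, so the credit is $0.
Total: $1,215 + $3,405 + $0 = $4,620.

$4,620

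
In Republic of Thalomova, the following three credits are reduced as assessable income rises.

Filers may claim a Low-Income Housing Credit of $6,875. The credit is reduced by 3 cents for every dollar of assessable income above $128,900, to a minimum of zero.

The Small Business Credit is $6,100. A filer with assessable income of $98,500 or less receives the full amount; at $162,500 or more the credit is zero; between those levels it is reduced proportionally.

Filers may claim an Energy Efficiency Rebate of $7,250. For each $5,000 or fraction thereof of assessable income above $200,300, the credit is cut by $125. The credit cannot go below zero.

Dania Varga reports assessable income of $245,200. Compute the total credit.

Low-Income Housing Credit: 3% of the $116,300 excess over $128,900 is $3,489; credit = $6,875 − $3,489 = $3,386.
Small Business Credit: $245,200 is at or above $162,500, so the credit is $0.
Energy Efficiency Rebate: income exceeds $200,300 by $44,900, which is 9 full-or-partial $5,000 increments; reduction = 9 × $125 = $1,125, leaving $6,125.
Total: $3,386 + $0 + $6,125 = $9,511.

$9,511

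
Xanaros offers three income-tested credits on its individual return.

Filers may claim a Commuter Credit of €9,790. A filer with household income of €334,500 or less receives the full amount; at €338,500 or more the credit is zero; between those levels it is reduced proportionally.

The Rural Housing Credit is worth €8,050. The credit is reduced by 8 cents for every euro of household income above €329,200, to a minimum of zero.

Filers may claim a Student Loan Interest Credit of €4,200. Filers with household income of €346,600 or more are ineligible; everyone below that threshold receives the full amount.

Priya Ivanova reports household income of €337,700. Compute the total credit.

€13,528

Commuter Credit: €337,700 is €3,200 into a €4,000 phase-out range, leaving 800/4,000 of the credit: €9,790 × 800/4,000 = €1,958.
Rural Housing Credit: 8% of the €8,500 excess over €329,200 is €680; credit = €8,050 − €680 = €7,370.
Student Loan Interest Credit: €337,700 is below the €346,600 cutoff, so the full €4,200 applies.
Total: €1,958 + €7,370 + €4,200 = €13,528.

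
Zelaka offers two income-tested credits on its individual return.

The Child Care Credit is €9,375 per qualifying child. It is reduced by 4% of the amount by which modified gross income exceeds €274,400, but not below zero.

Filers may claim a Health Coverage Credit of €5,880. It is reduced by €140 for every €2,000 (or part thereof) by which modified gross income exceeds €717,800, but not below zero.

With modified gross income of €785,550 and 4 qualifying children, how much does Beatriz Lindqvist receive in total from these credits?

Child Care Credit: base = 4 × €9,375 = €37,500. 4% of the €511,150 excess over €274,400 is €20,446; credit = €37,500 − €20,446 = €17,054.
Health Coverage Credit: income exceeds €717,800 by €67,750, which is 34 full-or-partial €2,000 increments; reduction = 34 × €140 = €4,760, leaving €1,120.
Total: €17,054 + €1,120 = €18,174.

€18,174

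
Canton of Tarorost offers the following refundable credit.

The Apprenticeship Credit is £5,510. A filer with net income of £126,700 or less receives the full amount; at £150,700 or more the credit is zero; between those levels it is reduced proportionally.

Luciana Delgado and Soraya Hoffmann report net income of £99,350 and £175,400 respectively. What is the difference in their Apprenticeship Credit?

Luciana (£99,350): Apprenticeship Credit: £99,350 is at or below the £126,700 threshold, so the full £5,510 applies.
Soraya (£175,400): Apprenticeship Credit: £175,400 is at or above £150,700, so the credit is £0.
Difference: |£5,510 − £0| = £5,510.

£5,510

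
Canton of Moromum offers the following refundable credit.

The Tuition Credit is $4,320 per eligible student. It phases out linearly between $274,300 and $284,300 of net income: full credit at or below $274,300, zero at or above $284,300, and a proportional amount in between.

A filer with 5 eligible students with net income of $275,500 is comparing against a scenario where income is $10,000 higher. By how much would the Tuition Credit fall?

$19,008

At $275,500 — base = 5 × $4,320 = $21,600. $275,500 is $1,200 into a $10,000 phase-out range, leaving 8,800/10,000 of the credit: $21,600 × 8,800/10,000 = $19,008.
At $285,500 — base = 5 × $4,320 = $21,600. $285,500 is at or above $284,300, so the credit is $0.
Lost: $19,008 − $0 = $19,008.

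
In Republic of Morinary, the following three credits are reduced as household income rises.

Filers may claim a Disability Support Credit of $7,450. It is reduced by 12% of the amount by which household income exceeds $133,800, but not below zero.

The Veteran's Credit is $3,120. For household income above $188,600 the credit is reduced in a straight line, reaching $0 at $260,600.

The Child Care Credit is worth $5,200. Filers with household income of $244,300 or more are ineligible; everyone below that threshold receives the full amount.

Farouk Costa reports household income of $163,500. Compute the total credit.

Disability Support Credit: 12% of the $29,700 excess over $133,800 is $3,564; credit = $7,450 − $3,564 = $3,886.
Veteran's Credit: $163,500 is at or below the $188,600 threshold, so the full $3,120 applies.
Child Care Credit: $163,500 is below the $244,300 cutoff, so the full $5,200 applies.
Total: $3,886 + $3,120 + $5,200 = $12,206.

$12,206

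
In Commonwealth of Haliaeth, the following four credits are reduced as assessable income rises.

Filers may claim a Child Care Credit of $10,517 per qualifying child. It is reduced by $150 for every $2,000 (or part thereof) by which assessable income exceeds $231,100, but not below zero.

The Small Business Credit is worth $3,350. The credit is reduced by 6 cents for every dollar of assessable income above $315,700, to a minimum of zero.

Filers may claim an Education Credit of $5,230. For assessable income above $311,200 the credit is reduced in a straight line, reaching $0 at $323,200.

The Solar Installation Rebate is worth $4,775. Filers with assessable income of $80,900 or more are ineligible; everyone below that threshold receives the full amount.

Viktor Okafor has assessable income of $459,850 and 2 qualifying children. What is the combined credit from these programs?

$3,784

Child Care Credit: base = 2 × $10,517 = $21,034. income exceeds $231,100 by $228,750, which is 115 full-or-partial $2,000 increments; reduction = 115 × $150 = $17,250, leaving $3,784.
Small Business Credit: 6% of the $144,150 excess over $315,700 is $8,649 ≥ base, so the credit is $0.
Education Credit: $459,850 is at or above $323,200, so the credit is $0.
Solar Installation Rebate: $459,850 meets or exceeds the $80,900 cutoff, so the credit is $0.
Total: $3,784 + $0 + $0 + $0 = $3,784.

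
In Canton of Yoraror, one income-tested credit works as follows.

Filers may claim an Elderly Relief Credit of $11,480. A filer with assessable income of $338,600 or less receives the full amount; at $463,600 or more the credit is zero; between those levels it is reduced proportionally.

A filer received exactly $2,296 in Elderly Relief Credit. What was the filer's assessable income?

$438,600

$2,296 is 2,296/11,480 of the full $11,480, so 9,184/11,480 of the $125,000 range has been used: income = $338,600 + $125,000 × 9,184/11,480 = $438,600.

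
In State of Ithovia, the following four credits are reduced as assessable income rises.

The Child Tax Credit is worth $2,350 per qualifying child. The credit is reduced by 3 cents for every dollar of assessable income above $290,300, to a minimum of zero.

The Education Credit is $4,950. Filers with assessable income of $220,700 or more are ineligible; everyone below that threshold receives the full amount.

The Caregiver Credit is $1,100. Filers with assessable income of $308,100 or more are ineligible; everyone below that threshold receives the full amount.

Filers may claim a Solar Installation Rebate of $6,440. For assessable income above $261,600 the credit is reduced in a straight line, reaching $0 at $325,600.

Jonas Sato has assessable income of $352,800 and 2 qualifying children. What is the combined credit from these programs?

Child Tax Credit: base = 2 × $2,350 = $4,700. 3% of the $62,500 excess over $290,300 is $1,875; credit = $4,700 − $1,875 = $2,825.
Education Credit: $352,800 meets or exceeds the $220,700 cutoff, so the credit is $0.
Caregiver Credit: $352,800 meets or exceeds the $308,100 cutoff, so the credit is $0.
Solar Installation Rebate: $352,800 is at or above $325,600, so the credit is $0.
Total: $2,825 + $0 + $0 + $0 = $2,825.

$2,825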